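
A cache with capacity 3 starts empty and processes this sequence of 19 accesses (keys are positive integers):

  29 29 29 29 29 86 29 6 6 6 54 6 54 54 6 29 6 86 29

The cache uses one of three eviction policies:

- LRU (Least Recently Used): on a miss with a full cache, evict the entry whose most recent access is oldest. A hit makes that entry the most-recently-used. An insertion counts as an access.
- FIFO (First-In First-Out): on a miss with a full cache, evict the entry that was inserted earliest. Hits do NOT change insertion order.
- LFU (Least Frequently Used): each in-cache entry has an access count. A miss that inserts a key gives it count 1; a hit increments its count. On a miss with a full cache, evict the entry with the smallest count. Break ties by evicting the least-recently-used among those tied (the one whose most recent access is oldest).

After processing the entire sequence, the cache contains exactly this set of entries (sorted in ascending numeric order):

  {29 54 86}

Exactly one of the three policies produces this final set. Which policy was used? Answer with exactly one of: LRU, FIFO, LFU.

Answer: FIFO

Derivation:
Simulating under each policy and comparing final sets:
  LRU: final set = {6 29 86} -> differs
  FIFO: final set = {29 54 86} -> MATCHES target
  LFU: final set = {6 29 86} -> differs
Only FIFO produces the target set.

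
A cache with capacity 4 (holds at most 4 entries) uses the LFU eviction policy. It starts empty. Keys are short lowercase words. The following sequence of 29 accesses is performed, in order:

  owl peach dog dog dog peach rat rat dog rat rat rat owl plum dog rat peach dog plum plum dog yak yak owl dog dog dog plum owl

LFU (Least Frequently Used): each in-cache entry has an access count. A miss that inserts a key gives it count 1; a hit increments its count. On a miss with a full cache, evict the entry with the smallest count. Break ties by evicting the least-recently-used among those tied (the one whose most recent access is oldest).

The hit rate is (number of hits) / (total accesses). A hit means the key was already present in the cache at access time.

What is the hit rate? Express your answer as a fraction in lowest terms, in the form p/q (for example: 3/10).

Answer: 18/29

Derivation:
LFU simulation (capacity=4):
  1. access owl: MISS. Cache: [owl(c=1)]
  2. access peach: MISS. Cache: [owl(c=1) peach(c=1)]
  3. access dog: MISS. Cache: [owl(c=1) peach(c=1) dog(c=1)]
  4. access dog: HIT, count now 2. Cache: [owl(c=1) peach(c=1) dog(c=2)]
  5. access dog: HIT, count now 3. Cache: [owl(c=1) peach(c=1) dog(c=3)]
  6. access peach: HIT, count now 2. Cache: [owl(c=1) peach(c=2) dog(c=3)]
  7. access rat: MISS. Cache: [owl(c=1) rat(c=1) peach(c=2) dog(c=3)]
  8. access rat: HIT, count now 2. Cache: [owl(c=1) peach(c=2) rat(c=2) dog(c=3)]
  9. access dog: HIT, count now 4. Cache: [owl(c=1) peach(c=2) rat(c=2) dog(c=4)]
  10. access rat: HIT, count now 3. Cache: [owl(c=1) peach(c=2) rat(c=3) dog(c=4)]
  11. access rat: HIT, count now 4. Cache: [owl(c=1) peach(c=2) dog(c=4) rat(c=4)]
  12. access rat: HIT, count now 5. Cache: [owl(c=1) peach(c=2) dog(c=4) rat(c=5)]
  13. access owl: HIT, count now 2. Cache: [peach(c=2) owl(c=2) dog(c=4) rat(c=5)]
  14. access plum: MISS, evict peach(c=2). Cache: [plum(c=1) owl(c=2) dog(c=4) rat(c=5)]
  15. access dog: HIT, count now 5. Cache: [plum(c=1) owl(c=2) rat(c=5) dog(c=5)]
  16. access rat: HIT, count now 6. Cache: [plum(c=1) owl(c=2) dog(c=5) rat(c=6)]
  17. access peach: MISS, evict plum(c=1). Cache: [peach(c=1) owl(c=2) dog(c=5) rat(c=6)]
  18. access dog: HIT, count now 6. Cache: [peach(c=1) owl(c=2) rat(c=6) dog(c=6)]
  19. access plum: MISS, evict peach(c=1). Cache: [plum(c=1) owl(c=2) rat(c=6) dog(c=6)]
  20. access plum: HIT, count now 2. Cache: [owl(c=2) plum(c=2) rat(c=6) dog(c=6)]
  21. access dog: HIT, count now 7. Cache: [owl(c=2) plum(c=2) rat(c=6) dog(c=7)]
  22. access yak: MISS, evict owl(c=2). Cache: [yak(c=1) plum(c=2) rat(c=6) dog(c=7)]
  23. access yak: HIT, count now 2. Cache: [plum(c=2) yak(c=2) rat(c=6) dog(c=7)]
  24. access owl: MISS, evict plum(c=2). Cache: [owl(c=1) yak(c=2) rat(c=6) dog(c=7)]
  25. access dog: HIT, count now 8. Cache: [owl(c=1) yak(c=2) rat(c=6) dog(c=8)]
  26. access dog: HIT, count now 9. Cache: [owl(c=1) yak(c=2) rat(c=6) dog(c=9)]
  27. access dog: HIT, count now 10. Cache: [owl(c=1) yak(c=2) rat(c=6) dog(c=10)]
  28. access plum: MISS, evict owl(c=1). Cache: [plum(c=1) yak(c=2) rat(c=6) dog(c=10)]
  29. access owl: MISS, evict plum(c=1). Cache: [owl(c=1) yak(c=2) rat(c=6) dog(c=10)]
Total: 18 hits, 11 misses, 7 evictions

Hit rate = 18/29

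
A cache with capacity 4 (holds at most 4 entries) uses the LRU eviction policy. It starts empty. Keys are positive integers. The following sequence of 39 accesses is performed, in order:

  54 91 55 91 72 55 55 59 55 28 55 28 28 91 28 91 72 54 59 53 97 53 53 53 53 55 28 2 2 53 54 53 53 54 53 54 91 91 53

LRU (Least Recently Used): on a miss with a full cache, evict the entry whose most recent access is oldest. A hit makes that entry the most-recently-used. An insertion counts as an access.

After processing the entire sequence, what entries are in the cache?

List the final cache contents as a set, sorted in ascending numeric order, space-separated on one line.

Answer: 2 53 54 91

Derivation:
LRU simulation (capacity=4):
  1. access 54: MISS. Cache (LRU->MRU): [54]
  2. access 91: MISS. Cache (LRU->MRU): [54 91]
  3. access 55: MISS. Cache (LRU->MRU): [54 91 55]
  4. access 91: HIT. Cache (LRU->MRU): [54 55 91]
  5. access 72: MISS. Cache (LRU->MRU): [54 55 91 72]
  6. access 55: HIT. Cache (LRU->MRU): [54 91 72 55]
  7. access 55: HIT. Cache (LRU->MRU): [54 91 72 55]
  8. access 59: MISS, evict 54. Cache (LRU->MRU): [91 72 55 59]
  9. access 55: HIT. Cache (LRU->MRU): [91 72 59 55]
  10. access 28: MISS, evict 91. Cache (LRU->MRU): [72 59 55 28]
  11. access 55: HIT. Cache (LRU->MRU): [72 59 28 55]
  12. access 28: HIT. Cache (LRU->MRU): [72 59 55 28]
  13. access 28: HIT. Cache (LRU->MRU): [72 59 55 28]
  14. access 91: MISS, evict 72. Cache (LRU->MRU): [59 55 28 91]
  15. access 28: HIT. Cache (LRU->MRU): [59 55 91 28]
  16. access 91: HIT. Cache (LRU->MRU): [59 55 28 91]
  17. access 72: MISS, evict 59. Cache (LRU->MRU): [55 28 91 72]
  18. access 54: MISS, evict 55. Cache (LRU->MRU): [28 91 72 54]
  19. access 59: MISS, evict 28. Cache (LRU->MRU): [91 72 54 59]
  20. access 53: MISS, evict 91. Cache (LRU->MRU): [72 54 59 53]
  21. access 97: MISS, evict 72. Cache (LRU->MRU): [54 59 53 97]
  22. access 53: HIT. Cache (LRU->MRU): [54 59 97 53]
  23. access 53: HIT. Cache (LRU->MRU): [54 59 97 53]
  24. access 53: HIT. Cache (LRU->MRU): [54 59 97 53]
  25. access 53: HIT. Cache (LRU->MRU): [54 59 97 53]
  26. access 55: MISS, evict 54. Cache (LRU->MRU): [59 97 53 55]
  27. access 28: MISS, evict 59. Cache (LRU->MRU): [97 53 55 28]
  28. access 2: MISS, evict 97. Cache (LRU->MRU): [53 55 28 2]
  29. access 2: HIT. Cache (LRU->MRU): [53 55 28 2]
  30. access 53: HIT. Cache (LRU->MRU): [55 28 2 53]
  31. access 54: MISS, evict 55. Cache (LRU->MRU): [28 2 53 54]
  32. access 53: HIT. Cache (LRU->MRU): [28 2 54 53]
  33. access 53: HIT. Cache (LRU->MRU): [28 2 54 53]
  34. access 54: HIT. Cache (LRU->MRU): [28 2 53 54]
  35. access 53: HIT. Cache (LRU->MRU): [28 2 54 53]
  36. access 54: HIT. Cache (LRU->MRU): [28 2 53 54]
  37. access 91: MISS, evict 28. Cache (LRU->MRU): [2 53 54 91]
  38. access 91: HIT. Cache (LRU->MRU): [2 53 54 91]
  39. access 53: HIT. Cache (LRU->MRU): [2 54 91 53]
Total: 22 hits, 17 misses, 13 evictions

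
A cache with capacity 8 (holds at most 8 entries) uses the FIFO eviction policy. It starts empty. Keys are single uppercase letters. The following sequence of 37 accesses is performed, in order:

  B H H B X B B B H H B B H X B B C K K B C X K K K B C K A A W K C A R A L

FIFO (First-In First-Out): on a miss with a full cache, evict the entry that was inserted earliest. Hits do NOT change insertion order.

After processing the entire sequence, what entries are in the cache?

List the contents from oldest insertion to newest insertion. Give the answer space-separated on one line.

Answer: H X C K A W R L

Derivation:
FIFO simulation (capacity=8):
  1. access B: MISS. Cache (old->new): [B]
  2. access H: MISS. Cache (old->new): [B H]
  3. access H: HIT. Cache (old->new): [B H]
  4. access B: HIT. Cache (old->new): [B H]
  5. access X: MISS. Cache (old->new): [B H X]
  6. access B: HIT. Cache (old->new): [B H X]
  7. access B: HIT. Cache (old->new): [B H X]
  8. access B: HIT. Cache (old->new): [B H X]
  9. access H: HIT. Cache (old->new): [B H X]
  10. access H: HIT. Cache (old->new): [B H X]
  11. access B: HIT. Cache (old->new): [B H X]
  12. access B: HIT. Cache (old->new): [B H X]
  13. access H: HIT. Cache (old->new): [B H X]
  14. access X: HIT. Cache (old->new): [B H X]
  15. access B: HIT. Cache (old->new): [B H X]
  16. access B: HIT. Cache (old->new): [B H X]
  17. access C: MISS. Cache (old->new): [B H X C]
  18. access K: MISS. Cache (old->new): [B H X C K]
  19. access K: HIT. Cache (old->new): [B H X C K]
  20. access B: HIT. Cache (old->new): [B H X C K]
  21. access C: HIT. Cache (old->new): [B H X C K]
  22. access X: HIT. Cache (old->new): [B H X C K]
  23. access K: HIT. Cache (old->new): [B H X C K]
  24. access K: HIT. Cache (old->new): [B H X C K]
  25. access K: HIT. Cache (old->new): [B H X C K]
  26. access B: HIT. Cache (old->new): [B H X C K]
  27. access C: HIT. Cache (old->new): [B H X C K]
  28. access K: HIT. Cache (old->new): [B H X C K]
  29. access A: MISS. Cache (old->new): [B H X C K A]
  30. access A: HIT. Cache (old->new): [B H X C K A]
  31. access W: MISS. Cache (old->new): [B H X C K A W]
  32. access K: HIT. Cache (old->new): [B H X C K A W]
  33. access C: HIT. Cache (old->new): [B H X C K A W]
  34. access A: HIT. Cache (old->new): [B H X C K A W]
  35. access R: MISS. Cache (old->new): [B H X C K A W R]
  36. access A: HIT. Cache (old->new): [B H X C K A W R]
  37. access L: MISS, evict B. Cache (old->new): [H X C K A W R L]
Total: 28 hits, 9 misses, 1 evictions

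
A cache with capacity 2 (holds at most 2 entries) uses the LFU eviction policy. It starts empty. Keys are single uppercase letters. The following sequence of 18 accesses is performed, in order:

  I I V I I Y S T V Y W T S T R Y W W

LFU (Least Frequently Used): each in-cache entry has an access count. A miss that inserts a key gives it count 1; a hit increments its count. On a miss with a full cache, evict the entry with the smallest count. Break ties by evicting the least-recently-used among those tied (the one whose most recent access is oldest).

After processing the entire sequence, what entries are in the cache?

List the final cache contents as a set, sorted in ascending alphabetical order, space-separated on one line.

LFU simulation (capacity=2):
  1. access I: MISS. Cache: [I(c=1)]
  2. access I: HIT, count now 2. Cache: [I(c=2)]
  3. access V: MISS. Cache: [V(c=1) I(c=2)]
  4. access I: HIT, count now 3. Cache: [V(c=1) I(c=3)]
  5. access I: HIT, count now 4. Cache: [V(c=1) I(c=4)]
  6. access Y: MISS, evict V(c=1). Cache: [Y(c=1) I(c=4)]
  7. access S: MISS, evict Y(c=1). Cache: [S(c=1) I(c=4)]
  8. access T: MISS, evict S(c=1). Cache: [T(c=1) I(c=4)]
  9. access V: MISS, evict T(c=1). Cache: [V(c=1) I(c=4)]
  10. access Y: MISS, evict V(c=1). Cache: [Y(c=1) I(c=4)]
  11. access W: MISS, evict Y(c=1). Cache: [W(c=1) I(c=4)]
  12. access T: MISS, evict W(c=1). Cache: [T(c=1) I(c=4)]
  13. access S: MISS, evict T(c=1). Cache: [S(c=1) I(c=4)]
  14. access T: MISS, evict S(c=1). Cache: [T(c=1) I(c=4)]
  15. access R: MISS, evict T(c=1). Cache: [R(c=1) I(c=4)]
  16. access Y: MISS, evict R(c=1). Cache: [Y(c=1) I(c=4)]
  17. access W: MISS, evict Y(c=1). Cache: [W(c=1) I(c=4)]
  18. access W: HIT, count now 2. Cache: [W(c=2) I(c=4)]
Total: 4 hits, 14 misses, 12 evictions

Answer: I W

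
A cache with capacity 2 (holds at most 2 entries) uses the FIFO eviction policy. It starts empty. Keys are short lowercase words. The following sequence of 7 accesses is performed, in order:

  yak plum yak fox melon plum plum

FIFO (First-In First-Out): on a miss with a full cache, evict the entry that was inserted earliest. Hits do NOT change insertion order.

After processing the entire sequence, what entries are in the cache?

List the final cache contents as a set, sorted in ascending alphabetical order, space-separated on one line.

Answer: melon plum

Derivation:
FIFO simulation (capacity=2):
  1. access yak: MISS. Cache (old->new): [yak]
  2. access plum: MISS. Cache (old->new): [yak plum]
  3. access yak: HIT. Cache (old->new): [yak plum]
  4. access fox: MISS, evict yak. Cache (old->new): [plum fox]
  5. access melon: MISS, evict plum. Cache (old->new): [fox melon]
  6. access plum: MISS, evict fox. Cache (old->new): [melon plum]
  7. access plum: HIT. Cache (old->new): [melon plum]
Total: 2 hits, 5 misses, 3 evictions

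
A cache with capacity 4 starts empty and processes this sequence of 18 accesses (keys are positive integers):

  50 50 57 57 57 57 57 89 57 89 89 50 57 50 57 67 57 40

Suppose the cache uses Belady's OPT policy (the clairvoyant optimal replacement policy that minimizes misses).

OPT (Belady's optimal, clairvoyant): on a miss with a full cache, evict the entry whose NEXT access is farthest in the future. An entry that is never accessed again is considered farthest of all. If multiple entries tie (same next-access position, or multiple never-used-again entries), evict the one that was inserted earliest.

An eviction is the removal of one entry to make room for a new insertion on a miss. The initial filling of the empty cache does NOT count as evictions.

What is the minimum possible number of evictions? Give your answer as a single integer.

OPT (Belady) simulation (capacity=4):
  1. access 50: MISS. Cache: [50]
  2. access 50: HIT. Next use of 50: step 12. Cache: [50]
  3. access 57: MISS. Cache: [50 57]
  4. access 57: HIT. Next use of 57: step 5. Cache: [50 57]
  5. access 57: HIT. Next use of 57: step 6. Cache: [50 57]
  6. access 57: HIT. Next use of 57: step 7. Cache: [50 57]
  7. access 57: HIT. Next use of 57: step 9. Cache: [50 57]
  8. access 89: MISS. Cache: [50 57 89]
  9. access 57: HIT. Next use of 57: step 13. Cache: [50 57 89]
  10. access 89: HIT. Next use of 89: step 11. Cache: [50 57 89]
  11. access 89: HIT. Next use of 89: never. Cache: [50 57 89]
  12. access 50: HIT. Next use of 50: step 14. Cache: [50 57 89]
  13. access 57: HIT. Next use of 57: step 15. Cache: [50 57 89]
  14. access 50: HIT. Next use of 50: never. Cache: [50 57 89]
  15. access 57: HIT. Next use of 57: step 17. Cache: [50 57 89]
  16. access 67: MISS. Cache: [50 57 89 67]
  17. access 57: HIT. Next use of 57: never. Cache: [50 57 89 67]
  18. access 40: MISS, evict 50 (next use: never). Cache: [57 89 67 40]
Total: 13 hits, 5 misses, 1 evictions

Answer: 1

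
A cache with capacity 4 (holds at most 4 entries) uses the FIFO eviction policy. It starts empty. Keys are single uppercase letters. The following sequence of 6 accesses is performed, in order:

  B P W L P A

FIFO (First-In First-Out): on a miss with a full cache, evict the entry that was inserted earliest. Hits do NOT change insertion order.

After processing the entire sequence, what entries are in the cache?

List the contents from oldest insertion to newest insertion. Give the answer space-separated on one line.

Answer: P W L A

Derivation:
FIFO simulation (capacity=4):
  1. access B: MISS. Cache (old->new): [B]
  2. access P: MISS. Cache (old->new): [B P]
  3. access W: MISS. Cache (old->new): [B P W]
  4. access L: MISS. Cache (old->new): [B P W L]
  5. access P: HIT. Cache (old->new): [B P W L]
  6. access A: MISS, evict B. Cache (old->new): [P W L A]
Total: 1 hits, 5 misses, 1 evictions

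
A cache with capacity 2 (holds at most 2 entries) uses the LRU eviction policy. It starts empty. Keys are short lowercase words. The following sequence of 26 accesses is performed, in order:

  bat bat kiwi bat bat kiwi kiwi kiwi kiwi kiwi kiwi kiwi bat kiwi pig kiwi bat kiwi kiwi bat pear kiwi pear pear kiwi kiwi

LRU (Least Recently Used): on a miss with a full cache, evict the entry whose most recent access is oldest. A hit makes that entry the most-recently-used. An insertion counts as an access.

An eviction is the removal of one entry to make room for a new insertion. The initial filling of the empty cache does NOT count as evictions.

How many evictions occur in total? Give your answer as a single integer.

LRU simulation (capacity=2):
  1. access bat: MISS. Cache (LRU->MRU): [bat]
  2. access bat: HIT. Cache (LRU->MRU): [bat]
  3. access kiwi: MISS. Cache (LRU->MRU): [bat kiwi]
  4. access bat: HIT. Cache (LRU->MRU): [kiwi bat]
  5. access bat: HIT. Cache (LRU->MRU): [kiwi bat]
  6. access kiwi: HIT. Cache (LRU->MRU): [bat kiwi]
  7. access kiwi: HIT. Cache (LRU->MRU): [bat kiwi]
  8. access kiwi: HIT. Cache (LRU->MRU): [bat kiwi]
  9. access kiwi: HIT. Cache (LRU->MRU): [bat kiwi]
  10. access kiwi: HIT. Cache (LRU->MRU): [bat kiwi]
  11. access kiwi: HIT. Cache (LRU->MRU): [bat kiwi]
  12. access kiwi: HIT. Cache (LRU->MRU): [bat kiwi]
  13. access bat: HIT. Cache (LRU->MRU): [kiwi bat]
  14. access kiwi: HIT. Cache (LRU->MRU): [bat kiwi]
  15. access pig: MISS, evict bat. Cache (LRU->MRU): [kiwi pig]
  16. access kiwi: HIT. Cache (LRU->MRU): [pig kiwi]
  17. access bat: MISS, evict pig. Cache (LRU->MRU): [kiwi bat]
  18. access kiwi: HIT. Cache (LRU->MRU): [bat kiwi]
  19. access kiwi: HIT. Cache (LRU->MRU): [bat kiwi]
  20. access bat: HIT. Cache (LRU->MRU): [kiwi bat]
  21. access pear: MISS, evict kiwi. Cache (LRU->MRU): [bat pear]
  22. access kiwi: MISS, evict bat. Cache (LRU->MRU): [pear kiwi]
  23. access pear: HIT. Cache (LRU->MRU): [kiwi pear]
  24. access pear: HIT. Cache (LRU->MRU): [kiwi pear]
  25. access kiwi: HIT. Cache (LRU->MRU): [pear kiwi]
  26. access kiwi: HIT. Cache (LRU->MRU): [pear kiwi]
Total: 20 hits, 6 misses, 4 evictions

Answer: 4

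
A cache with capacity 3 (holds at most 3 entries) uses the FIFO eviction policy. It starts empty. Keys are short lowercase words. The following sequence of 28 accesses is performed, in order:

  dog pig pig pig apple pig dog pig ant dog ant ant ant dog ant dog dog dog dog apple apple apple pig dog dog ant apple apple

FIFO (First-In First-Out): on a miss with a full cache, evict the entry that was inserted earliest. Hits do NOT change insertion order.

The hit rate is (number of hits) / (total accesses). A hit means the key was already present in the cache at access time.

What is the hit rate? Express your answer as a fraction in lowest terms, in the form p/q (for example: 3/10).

FIFO simulation (capacity=3):
  1. access dog: MISS. Cache (old->new): [dog]
  2. access pig: MISS. Cache (old->new): [dog pig]
  3. access pig: HIT. Cache (old->new): [dog pig]
  4. access pig: HIT. Cache (old->new): [dog pig]
  5. access apple: MISS. Cache (old->new): [dog pig apple]
  6. access pig: HIT. Cache (old->new): [dog pig apple]
  7. access dog: HIT. Cache (old->new): [dog pig apple]
  8. access pig: HIT. Cache (old->new): [dog pig apple]
  9. access ant: MISS, evict dog. Cache (old->new): [pig apple ant]
  10. access dog: MISS, evict pig. Cache (old->new): [apple ant dog]
  11. access ant: HIT. Cache (old->new): [apple ant dog]
  12. access ant: HIT. Cache (old->new): [apple ant dog]
  13. access ant: HIT. Cache (old->new): [apple ant dog]
  14. access dog: HIT. Cache (old->new): [apple ant dog]
  15. access ant: HIT. Cache (old->new): [apple ant dog]
  16. access dog: HIT. Cache (old->new): [apple ant dog]
  17. access dog: HIT. Cache (old->new): [apple ant dog]
  18. access dog: HIT. Cache (old->new): [apple ant dog]
  19. access dog: HIT. Cache (old->new): [apple ant dog]
  20. access apple: HIT. Cache (old->new): [apple ant dog]
  21. access apple: HIT. Cache (old->new): [apple ant dog]
  22. access apple: HIT. Cache (old->new): [apple ant dog]
  23. access pig: MISS, evict apple. Cache (old->new): [ant dog pig]
  24. access dog: HIT. Cache (old->new): [ant dog pig]
  25. access dog: HIT. Cache (old->new): [ant dog pig]
  26. access ant: HIT. Cache (old->new): [ant dog pig]
  27. access apple: MISS, evict ant. Cache (old->new): [dog pig apple]
  28. access apple: HIT. Cache (old->new): [dog pig apple]
Total: 21 hits, 7 misses, 4 evictions

Hit rate = 21/28 = 3/4

Answer: 3/4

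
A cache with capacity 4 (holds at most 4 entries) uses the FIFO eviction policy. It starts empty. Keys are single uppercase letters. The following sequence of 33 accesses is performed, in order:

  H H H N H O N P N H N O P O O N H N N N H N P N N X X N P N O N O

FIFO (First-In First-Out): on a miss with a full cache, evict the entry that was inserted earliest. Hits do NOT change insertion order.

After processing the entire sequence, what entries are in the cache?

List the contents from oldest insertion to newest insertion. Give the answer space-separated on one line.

FIFO simulation (capacity=4):
  1. access H: MISS. Cache (old->new): [H]
  2. access H: HIT. Cache (old->new): [H]
  3. access H: HIT. Cache (old->new): [H]
  4. access N: MISS. Cache (old->new): [H N]
  5. access H: HIT. Cache (old->new): [H N]
  6. access O: MISS. Cache (old->new): [H N O]
  7. access N: HIT. Cache (old->new): [H N O]
  8. access P: MISS. Cache (old->new): [H N O P]
  9. access N: HIT. Cache (old->new): [H N O P]
  10. access H: HIT. Cache (old->new): [H N O P]
  11. access N: HIT. Cache (old->new): [H N O P]
  12. access O: HIT. Cache (old->new): [H N O P]
  13. access P: HIT. Cache (old->new): [H N O P]
  14. access O: HIT. Cache (old->new): [H N O P]
  15. access O: HIT. Cache (old->new): [H N O P]
  16. access N: HIT. Cache (old->new): [H N O P]
  17. access H: HIT. Cache (old->new): [H N O P]
  18. access N: HIT. Cache (old->new): [H N O P]
  19. access N: HIT. Cache (old->new): [H N O P]
  20. access N: HIT. Cache (old->new): [H N O P]
  21. access H: HIT. Cache (old->new): [H N O P]
  22. access N: HIT. Cache (old->new): [H N O P]
  23. access P: HIT. Cache (old->new): [H N O P]
  24. access N: HIT. Cache (old->new): [H N O P]
  25. access N: HIT. Cache (old->new): [H N O P]
  26. access X: MISS, evict H. Cache (old->new): [N O P X]
  27. access X: HIT. Cache (old->new): [N O P X]
  28. access N: HIT. Cache (old->new): [N O P X]
  29. access P: HIT. Cache (old->new): [N O P X]
  30. access N: HIT. Cache (old->new): [N O P X]
  31. access O: HIT. Cache (old->new): [N O P X]
  32. access N: HIT. Cache (old->new): [N O P X]
  33. access O: HIT. Cache (old->new): [N O P X]
Total: 28 hits, 5 misses, 1 evictions

Answer: N O P X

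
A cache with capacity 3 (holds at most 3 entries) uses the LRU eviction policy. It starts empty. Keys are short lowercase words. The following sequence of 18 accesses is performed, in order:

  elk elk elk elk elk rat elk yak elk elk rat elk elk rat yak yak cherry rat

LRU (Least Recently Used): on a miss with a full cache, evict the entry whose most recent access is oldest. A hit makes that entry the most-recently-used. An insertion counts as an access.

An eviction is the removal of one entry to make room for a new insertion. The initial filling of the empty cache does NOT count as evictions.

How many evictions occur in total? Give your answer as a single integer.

Answer: 1

Derivation:
LRU simulation (capacity=3):
  1. access elk: MISS. Cache (LRU->MRU): [elk]
  2. access elk: HIT. Cache (LRU->MRU): [elk]
  3. access elk: HIT. Cache (LRU->MRU): [elk]
  4. access elk: HIT. Cache (LRU->MRU): [elk]
  5. access elk: HIT. Cache (LRU->MRU): [elk]
  6. access rat: MISS. Cache (LRU->MRU): [elk rat]
  7. access elk: HIT. Cache (LRU->MRU): [rat elk]
  8. access yak: MISS. Cache (LRU->MRU): [rat elk yak]
  9. access elk: HIT. Cache (LRU->MRU): [rat yak elk]
  10. access elk: HIT. Cache (LRU->MRU): [rat yak elk]
  11. access rat: HIT. Cache (LRU->MRU): [yak elk rat]
  12. access elk: HIT. Cache (LRU->MRU): [yak rat elk]
  13. access elk: HIT. Cache (LRU->MRU): [yak rat elk]
  14. access rat: HIT. Cache (LRU->MRU): [yak elk rat]
  15. access yak: HIT. Cache (LRU->MRU): [elk rat yak]
  16. access yak: HIT. Cache (LRU->MRU): [elk rat yak]
  17. access cherry: MISS, evict elk. Cache (LRU->MRU): [rat yak cherry]
  18. access rat: HIT. Cache (LRU->MRU): [yak cherry rat]
Total: 14 hits, 4 misses, 1 evictions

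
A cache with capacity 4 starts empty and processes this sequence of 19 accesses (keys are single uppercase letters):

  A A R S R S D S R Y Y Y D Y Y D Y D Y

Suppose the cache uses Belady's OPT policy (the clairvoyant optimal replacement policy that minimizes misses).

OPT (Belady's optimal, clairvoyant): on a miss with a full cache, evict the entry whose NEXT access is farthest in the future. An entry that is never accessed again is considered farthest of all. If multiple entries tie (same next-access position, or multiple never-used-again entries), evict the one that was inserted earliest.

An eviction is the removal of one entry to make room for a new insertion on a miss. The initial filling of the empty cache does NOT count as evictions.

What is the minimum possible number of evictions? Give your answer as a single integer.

OPT (Belady) simulation (capacity=4):
  1. access A: MISS. Cache: [A]
  2. access A: HIT. Next use of A: never. Cache: [A]
  3. access R: MISS. Cache: [A R]
  4. access S: MISS. Cache: [A R S]
  5. access R: HIT. Next use of R: step 9. Cache: [A R S]
  6. access S: HIT. Next use of S: step 8. Cache: [A R S]
  7. access D: MISS. Cache: [A R S D]
  8. access S: HIT. Next use of S: never. Cache: [A R S D]
  9. access R: HIT. Next use of R: never. Cache: [A R S D]
  10. access Y: MISS, evict A (next use: never). Cache: [R S D Y]
  11. access Y: HIT. Next use of Y: step 12. Cache: [R S D Y]
  12. access Y: HIT. Next use of Y: step 14. Cache: [R S D Y]
  13. access D: HIT. Next use of D: step 16. Cache: [R S D Y]
  14. access Y: HIT. Next use of Y: step 15. Cache: [R S D Y]
  15. access Y: HIT. Next use of Y: step 17. Cache: [R S D Y]
  16. access D: HIT. Next use of D: step 18. Cache: [R S D Y]
  17. access Y: HIT. Next use of Y: step 19. Cache: [R S D Y]
  18. access D: HIT. Next use of D: never. Cache: [R S D Y]
  19. access Y: HIT. Next use of Y: never. Cache: [R S D Y]
Total: 14 hits, 5 misses, 1 evictions

Answer: 1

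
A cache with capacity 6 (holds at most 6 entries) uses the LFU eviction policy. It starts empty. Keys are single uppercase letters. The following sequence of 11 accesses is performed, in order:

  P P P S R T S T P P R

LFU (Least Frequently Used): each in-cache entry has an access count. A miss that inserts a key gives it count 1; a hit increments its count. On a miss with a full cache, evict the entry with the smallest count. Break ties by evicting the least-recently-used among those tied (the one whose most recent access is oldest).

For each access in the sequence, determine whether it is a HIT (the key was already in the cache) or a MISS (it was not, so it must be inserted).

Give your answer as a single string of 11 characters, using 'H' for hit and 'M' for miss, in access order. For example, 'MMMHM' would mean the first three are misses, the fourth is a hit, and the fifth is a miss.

Answer: MHHMMMHHHHH

Derivation:
LFU simulation (capacity=6):
  1. access P: MISS. Cache: [P(c=1)]
  2. access P: HIT, count now 2. Cache: [P(c=2)]
  3. access P: HIT, count now 3. Cache: [P(c=3)]
  4. access S: MISS. Cache: [S(c=1) P(c=3)]
  5. access R: MISS. Cache: [S(c=1) R(c=1) P(c=3)]
  6. access T: MISS. Cache: [S(c=1) R(c=1) T(c=1) P(c=3)]
  7. access S: HIT, count now 2. Cache: [R(c=1) T(c=1) S(c=2) P(c=3)]
  8. access T: HIT, count now 2. Cache: [R(c=1) S(c=2) T(c=2) P(c=3)]
  9. access P: HIT, count now 4. Cache: [R(c=1) S(c=2) T(c=2) P(c=4)]
  10. access P: HIT, count now 5. Cache: [R(c=1) S(c=2) T(c=2) P(c=5)]
  11. access R: HIT, count now 2. Cache: [S(c=2) T(c=2) R(c=2) P(c=5)]
Total: 7 hits, 4 misses, 0 evictions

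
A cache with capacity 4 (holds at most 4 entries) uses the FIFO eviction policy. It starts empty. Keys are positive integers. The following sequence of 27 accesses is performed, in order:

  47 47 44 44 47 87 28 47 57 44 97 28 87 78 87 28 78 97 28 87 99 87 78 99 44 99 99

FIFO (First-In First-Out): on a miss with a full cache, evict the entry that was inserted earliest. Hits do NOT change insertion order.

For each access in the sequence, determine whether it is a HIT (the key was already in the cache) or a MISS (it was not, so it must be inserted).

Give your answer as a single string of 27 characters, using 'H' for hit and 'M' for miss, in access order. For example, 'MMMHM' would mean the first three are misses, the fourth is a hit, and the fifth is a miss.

Answer: MHMHHMMHMHMHHMMMHHHHMHHHMHH

Derivation:
FIFO simulation (capacity=4):
  1. access 47: MISS. Cache (old->new): [47]
  2. access 47: HIT. Cache (old->new): [47]
  3. access 44: MISS. Cache (old->new): [47 44]
  4. access 44: HIT. Cache (old->new): [47 44]
  5. access 47: HIT. Cache (old->new): [47 44]
  6. access 87: MISS. Cache (old->new): [47 44 87]
  7. access 28: MISS. Cache (old->new): [47 44 87 28]
  8. access 47: HIT. Cache (old->new): [47 44 87 28]
  9. access 57: MISS, evict 47. Cache (old->new): [44 87 28 57]
  10. access 44: HIT. Cache (old->new): [44 87 28 57]
  11. access 97: MISS, evict 44. Cache (old->new): [87 28 57 97]
  12. access 28: HIT. Cache (old->new): [87 28 57 97]
  13. access 87: HIT. Cache (old->new): [87 28 57 97]
  14. access 78: MISS, evict 87. Cache (old->new): [28 57 97 78]
  15. access 87: MISS, evict 28. Cache (old->new): [57 97 78 87]
  16. access 28: MISS, evict 57. Cache (old->new): [97 78 87 28]
  17. access 78: HIT. Cache (old->new): [97 78 87 28]
  18. access 97: HIT. Cache (old->new): [97 78 87 28]
  19. access 28: HIT. Cache (old->new): [97 78 87 28]
  20. access 87: HIT. Cache (old->new): [97 78 87 28]
  21. access 99: MISS, evict 97. Cache (old->new): [78 87 28 99]
  22. access 87: HIT. Cache (old->new): [78 87 28 99]
  23. access 78: HIT. Cache (old->new): [78 87 28 99]
  24. access 99: HIT. Cache (old->new): [78 87 28 99]
  25. access 44: MISS, evict 78. Cache (old->new): [87 28 99 44]
  26. access 99: HIT. Cache (old->new): [87 28 99 44]
  27. access 99: HIT. Cache (old->new): [87 28 99 44]
Total: 16 hits, 11 misses, 7 evictions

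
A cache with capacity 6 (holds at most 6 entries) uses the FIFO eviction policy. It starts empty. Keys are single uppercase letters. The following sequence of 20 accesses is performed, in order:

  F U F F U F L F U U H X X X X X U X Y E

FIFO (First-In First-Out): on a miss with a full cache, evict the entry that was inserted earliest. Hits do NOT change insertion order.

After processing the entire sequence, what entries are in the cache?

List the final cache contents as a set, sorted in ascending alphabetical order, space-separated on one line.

Answer: E H L U X Y

Derivation:
FIFO simulation (capacity=6):
  1. access F: MISS. Cache (old->new): [F]
  2. access U: MISS. Cache (old->new): [F U]
  3. access F: HIT. Cache (old->new): [F U]
  4. access F: HIT. Cache (old->new): [F U]
  5. access U: HIT. Cache (old->new): [F U]
  6. access F: HIT. Cache (old->new): [F U]
  7. access L: MISS. Cache (old->new): [F U L]
  8. access F: HIT. Cache (old->new): [F U L]
  9. access U: HIT. Cache (old->new): [F U L]
  10. access U: HIT. Cache (old->new): [F U L]
  11. access H: MISS. Cache (old->new): [F U L H]
  12. access X: MISS. Cache (old->new): [F U L H X]
  13. access X: HIT. Cache (old->new): [F U L H X]
  14. access X: HIT. Cache (old->new): [F U L H X]
  15. access X: HIT. Cache (old->new): [F U L H X]
  16. access X: HIT. Cache (old->new): [F U L H X]
  17. access U: HIT. Cache (old->new): [F U L H X]
  18. access X: HIT. Cache (old->new): [F U L H X]
  19. access Y: MISS. Cache (old->new): [F U L H X Y]
  20. access E: MISS, evict F. Cache (old->new): [U L H X Y E]
Total: 13 hits, 7 misses, 1 evictions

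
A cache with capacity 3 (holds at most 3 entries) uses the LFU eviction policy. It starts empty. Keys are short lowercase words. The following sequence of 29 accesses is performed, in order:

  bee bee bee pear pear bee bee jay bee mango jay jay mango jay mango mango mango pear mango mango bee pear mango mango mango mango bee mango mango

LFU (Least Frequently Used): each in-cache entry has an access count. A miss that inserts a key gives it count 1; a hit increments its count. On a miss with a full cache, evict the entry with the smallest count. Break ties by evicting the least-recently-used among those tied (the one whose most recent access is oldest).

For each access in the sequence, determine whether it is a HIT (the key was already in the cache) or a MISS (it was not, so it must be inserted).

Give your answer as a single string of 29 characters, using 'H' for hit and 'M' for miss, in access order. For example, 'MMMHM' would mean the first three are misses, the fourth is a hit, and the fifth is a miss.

LFU simulation (capacity=3):
  1. access bee: MISS. Cache: [bee(c=1)]
  2. access bee: HIT, count now 2. Cache: [bee(c=2)]
  3. access bee: HIT, count now 3. Cache: [bee(c=3)]
  4. access pear: MISS. Cache: [pear(c=1) bee(c=3)]
  5. access pear: HIT, count now 2. Cache: [pear(c=2) bee(c=3)]
  6. access bee: HIT, count now 4. Cache: [pear(c=2) bee(c=4)]
  7. access bee: HIT, count now 5. Cache: [pear(c=2) bee(c=5)]
  8. access jay: MISS. Cache: [jay(c=1) pear(c=2) bee(c=5)]
  9. access bee: HIT, count now 6. Cache: [jay(c=1) pear(c=2) bee(c=6)]
  10. access mango: MISS, evict jay(c=1). Cache: [mango(c=1) pear(c=2) bee(c=6)]
  11. access jay: MISS, evict mango(c=1). Cache: [jay(c=1) pear(c=2) bee(c=6)]
  12. access jay: HIT, count now 2. Cache: [pear(c=2) jay(c=2) bee(c=6)]
  13. access mango: MISS, evict pear(c=2). Cache: [mango(c=1) jay(c=2) bee(c=6)]
  14. access jay: HIT, count now 3. Cache: [mango(c=1) jay(c=3) bee(c=6)]
  15. access mango: HIT, count now 2. Cache: [mango(c=2) jay(c=3) bee(c=6)]
  16. access mango: HIT, count now 3. Cache: [jay(c=3) mango(c=3) bee(c=6)]
  17. access mango: HIT, count now 4. Cache: [jay(c=3) mango(c=4) bee(c=6)]
  18. access pear: MISS, evict jay(c=3). Cache: [pear(c=1) mango(c=4) bee(c=6)]
  19. access mango: HIT, count now 5. Cache: [pear(c=1) mango(c=5) bee(c=6)]
  20. access mango: HIT, count now 6. Cache: [pear(c=1) bee(c=6) mango(c=6)]
  21. access bee: HIT, count now 7. Cache: [pear(c=1) mango(c=6) bee(c=7)]
  22. access pear: HIT, count now 2. Cache: [pear(c=2) mango(c=6) bee(c=7)]
  23. access mango: HIT, count now 7. Cache: [pear(c=2) bee(c=7) mango(c=7)]
  24. access mango: HIT, count now 8. Cache: [pear(c=2) bee(c=7) mango(c=8)]
  25. access mango: HIT, count now 9. Cache: [pear(c=2) bee(c=7) mango(c=9)]
  26. access mango: HIT, count now 10. Cache: [pear(c=2) bee(c=7) mango(c=10)]
  27. access bee: HIT, count now 8. Cache: [pear(c=2) bee(c=8) mango(c=10)]
  28. access mango: HIT, count now 11. Cache: [pear(c=2) bee(c=8) mango(c=11)]
  29. access mango: HIT, count now 12. Cache: [pear(c=2) bee(c=8) mango(c=12)]
Total: 22 hits, 7 misses, 4 evictions

Answer: MHHMHHHMHMMHMHHHHMHHHHHHHHHHH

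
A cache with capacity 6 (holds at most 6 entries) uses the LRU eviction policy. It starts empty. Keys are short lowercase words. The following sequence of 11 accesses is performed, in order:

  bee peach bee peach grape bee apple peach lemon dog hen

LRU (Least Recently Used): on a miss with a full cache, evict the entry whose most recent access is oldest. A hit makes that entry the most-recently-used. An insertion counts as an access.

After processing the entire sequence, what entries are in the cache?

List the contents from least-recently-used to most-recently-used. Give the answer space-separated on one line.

LRU simulation (capacity=6):
  1. access bee: MISS. Cache (LRU->MRU): [bee]
  2. access peach: MISS. Cache (LRU->MRU): [bee peach]
  3. access bee: HIT. Cache (LRU->MRU): [peach bee]
  4. access peach: HIT. Cache (LRU->MRU): [bee peach]
  5. access grape: MISS. Cache (LRU->MRU): [bee peach grape]
  6. access bee: HIT. Cache (LRU->MRU): [peach grape bee]
  7. access apple: MISS. Cache (LRU->MRU): [peach grape bee apple]
  8. access peach: HIT. Cache (LRU->MRU): [grape bee apple peach]
  9. access lemon: MISS. Cache (LRU->MRU): [grape bee apple peach lemon]
  10. access dog: MISS. Cache (LRU->MRU): [grape bee apple peach lemon dog]
  11. access hen: MISS, evict grape. Cache (LRU->MRU): [bee apple peach lemon dog hen]
Total: 4 hits, 7 misses, 1 evictions

Answer: bee apple peach lemon dog hen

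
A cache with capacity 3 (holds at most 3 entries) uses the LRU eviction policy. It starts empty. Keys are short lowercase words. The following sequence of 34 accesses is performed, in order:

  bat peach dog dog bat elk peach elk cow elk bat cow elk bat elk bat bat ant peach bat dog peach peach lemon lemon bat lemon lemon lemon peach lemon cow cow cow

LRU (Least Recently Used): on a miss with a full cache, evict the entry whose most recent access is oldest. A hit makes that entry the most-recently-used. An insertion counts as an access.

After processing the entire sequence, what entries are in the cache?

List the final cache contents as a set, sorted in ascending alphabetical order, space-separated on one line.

LRU simulation (capacity=3):
  1. access bat: MISS. Cache (LRU->MRU): [bat]
  2. access peach: MISS. Cache (LRU->MRU): [bat peach]
  3. access dog: MISS. Cache (LRU->MRU): [bat peach dog]
  4. access dog: HIT. Cache (LRU->MRU): [bat peach dog]
  5. access bat: HIT. Cache (LRU->MRU): [peach dog bat]
  6. access elk: MISS, evict peach. Cache (LRU->MRU): [dog bat elk]
  7. access peach: MISS, evict dog. Cache (LRU->MRU): [bat elk peach]
  8. access elk: HIT. Cache (LRU->MRU): [bat peach elk]
  9. access cow: MISS, evict bat. Cache (LRU->MRU): [peach elk cow]
  10. access elk: HIT. Cache (LRU->MRU): [peach cow elk]
  11. access bat: MISS, evict peach. Cache (LRU->MRU): [cow elk bat]
  12. access cow: HIT. Cache (LRU->MRU): [elk bat cow]
  13. access elk: HIT. Cache (LRU->MRU): [bat cow elk]
  14. access bat: HIT. Cache (LRU->MRU): [cow elk bat]
  15. access elk: HIT. Cache (LRU->MRU): [cow bat elk]
  16. access bat: HIT. Cache (LRU->MRU): [cow elk bat]
  17. access bat: HIT. Cache (LRU->MRU): [cow elk bat]
  18. access ant: MISS, evict cow. Cache (LRU->MRU): [elk bat ant]
  19. access peach: MISS, evict elk. Cache (LRU->MRU): [bat ant peach]
  20. access bat: HIT. Cache (LRU->MRU): [ant peach bat]
  21. access dog: MISS, evict ant. Cache (LRU->MRU): [peach bat dog]
  22. access peach: HIT. Cache (LRU->MRU): [bat dog peach]
  23. access peach: HIT. Cache (LRU->MRU): [bat dog peach]
  24. access lemon: MISS, evict bat. Cache (LRU->MRU): [dog peach lemon]
  25. access lemon: HIT. Cache (LRU->MRU): [dog peach lemon]
  26. access bat: MISS, evict dog. Cache (LRU->MRU): [peach lemon bat]
  27. access lemon: HIT. Cache (LRU->MRU): [peach bat lemon]
  28. access lemon: HIT. Cache (LRU->MRU): [peach bat lemon]
  29. access lemon: HIT. Cache (LRU->MRU): [peach bat lemon]
  30. access peach: HIT. Cache (LRU->MRU): [bat lemon peach]
  31. access lemon: HIT. Cache (LRU->MRU): [bat peach lemon]
  32. access cow: MISS, evict bat. Cache (LRU->MRU): [peach lemon cow]
  33. access cow: HIT. Cache (LRU->MRU): [peach lemon cow]
  34. access cow: HIT. Cache (LRU->MRU): [peach lemon cow]
Total: 21 hits, 13 misses, 10 evictions

Answer: cow lemon peach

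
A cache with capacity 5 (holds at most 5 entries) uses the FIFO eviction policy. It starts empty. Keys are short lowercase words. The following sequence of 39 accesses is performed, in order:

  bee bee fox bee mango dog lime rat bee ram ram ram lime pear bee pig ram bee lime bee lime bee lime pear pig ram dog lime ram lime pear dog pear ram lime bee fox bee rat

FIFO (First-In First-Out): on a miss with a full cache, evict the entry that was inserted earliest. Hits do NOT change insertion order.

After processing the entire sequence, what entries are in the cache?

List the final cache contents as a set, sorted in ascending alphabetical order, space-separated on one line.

Answer: bee dog fox lime rat

Derivation:
FIFO simulation (capacity=5):
  1. access bee: MISS. Cache (old->new): [bee]
  2. access bee: HIT. Cache (old->new): [bee]
  3. access fox: MISS. Cache (old->new): [bee fox]
  4. access bee: HIT. Cache (old->new): [bee fox]
  5. access mango: MISS. Cache (old->new): [bee fox mango]
  6. access dog: MISS. Cache (old->new): [bee fox mango dog]
  7. access lime: MISS. Cache (old->new): [bee fox mango dog lime]
  8. access rat: MISS, evict bee. Cache (old->new): [fox mango dog lime rat]
  9. access bee: MISS, evict fox. Cache (old->new): [mango dog lime rat bee]
  10. access ram: MISS, evict mango. Cache (old->new): [dog lime rat bee ram]
  11. access ram: HIT. Cache (old->new): [dog lime rat bee ram]
  12. access ram: HIT. Cache (old->new): [dog lime rat bee ram]
  13. access lime: HIT. Cache (old->new): [dog lime rat bee ram]
  14. access pear: MISS, evict dog. Cache (old->new): [lime rat bee ram pear]
  15. access bee: HIT. Cache (old->new): [lime rat bee ram pear]
  16. access pig: MISS, evict lime. Cache (old->new): [rat bee ram pear pig]
  17. access ram: HIT. Cache (old->new): [rat bee ram pear pig]
  18. access bee: HIT. Cache (old->new): [rat bee ram pear pig]
  19. access lime: MISS, evict rat. Cache (old->new): [bee ram pear pig lime]
  20. access bee: HIT. Cache (old->new): [bee ram pear pig lime]
  21. access lime: HIT. Cache (old->new): [bee ram pear pig lime]
  22. access bee: HIT. Cache (old->new): [bee ram pear pig lime]
  23. access lime: HIT. Cache (old->new): [bee ram pear pig lime]
  24. access pear: HIT. Cache (old->new): [bee ram pear pig lime]
  25. access pig: HIT. Cache (old->new): [bee ram pear pig lime]
  26. access ram: HIT. Cache (old->new): [bee ram pear pig lime]
  27. access dog: MISS, evict bee. Cache (old->new): [ram pear pig lime dog]
  28. access lime: HIT. Cache (old->new): [ram pear pig lime dog]
  29. access ram: HIT. Cache (old->new): [ram pear pig lime dog]
  30. access lime: HIT. Cache (old->new): [ram pear pig lime dog]
  31. access pear: HIT. Cache (old->new): [ram pear pig lime dog]
  32. access dog: HIT. Cache (old->new): [ram pear pig lime dog]
  33. access pear: HIT. Cache (old->new): [ram pear pig lime dog]
  34. access ram: HIT. Cache (old->new): [ram pear pig lime dog]
  35. access lime: HIT. Cache (old->new): [ram pear pig lime dog]
  36. access bee: MISS, evict ram. Cache (old->new): [pear pig lime dog bee]
  37. access fox: MISS, evict pear. Cache (old->new): [pig lime dog bee fox]
  38. access bee: HIT. Cache (old->new): [pig lime dog bee fox]
  39. access rat: MISS, evict pig. Cache (old->new): [lime dog bee fox rat]
Total: 24 hits, 15 misses, 10 evictions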